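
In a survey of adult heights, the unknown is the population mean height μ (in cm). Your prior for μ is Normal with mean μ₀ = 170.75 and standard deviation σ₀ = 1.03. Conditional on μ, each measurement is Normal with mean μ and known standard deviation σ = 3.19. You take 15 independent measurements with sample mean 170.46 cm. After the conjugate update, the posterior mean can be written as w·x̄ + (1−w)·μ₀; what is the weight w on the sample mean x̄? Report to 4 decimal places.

For Normal data with known variance σ², a Normal(μ₀, σ₀²) prior on μ is conjugate. Posterior precision = 1/σ₀² + n/σ²; posterior mean is the precision-weighted average of μ₀ and x̄.
σ₀² = 1.03² = 1.0609, σ² = 3.19² = 10.1761. Prior precision 1/σ₀² = 1/1.0609; data precision n/σ² = 15/10.1761.
w = (n/σ²)/(1/σ₀² + n/σ²) = n·σ₀²/(σ² + n·σ₀²) = 15·1.0609/(10.1761 + 15·1.0609) = 15.9135/26.0896 = 0.6100.

0.6100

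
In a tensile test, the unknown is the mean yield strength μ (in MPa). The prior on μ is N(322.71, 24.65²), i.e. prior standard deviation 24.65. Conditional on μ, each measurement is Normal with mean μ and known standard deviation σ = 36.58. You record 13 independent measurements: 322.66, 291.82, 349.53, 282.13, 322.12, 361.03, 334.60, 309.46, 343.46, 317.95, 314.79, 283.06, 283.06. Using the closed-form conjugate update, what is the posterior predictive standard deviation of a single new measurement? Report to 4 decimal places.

37.7640

For Normal data with known variance σ², a Normal(μ₀, σ₀²) prior on μ is conjugate. Posterior precision = 1/σ₀² + n/σ²; posterior mean is the precision-weighted average of μ₀ and x̄.
σ₀² = 24.65² = 607.6225, σ² = 36.58² = 1338.0964; σ² + n·σ₀² = 1338.0964 + 13·607.6225 = 9237.1889.
Posterior precision = 1/σ₀² + n/σ² = 1/607.6225 + 13/1338.0964 = (σ² + n·σ₀²)/(σ₀²σ²) = 9237.1889/(607.6225·1338.0964); posterior variance σₙ² = σ₀²σ²/(σ² + n·σ₀²) = 607.6225·1338.0964/9237.1889 = 88.020012.
Predictive variance for one new observation = σₙ² + σ² = 607.6225·1338.0964/9237.1889 + 1338.0964 = σ²·(σ₀² + 9237.1889)/9237.1889 = 1338.0964·9844.8114/9237.1889 = 1426.116412; SD = √(1338.0964·9844.8114/9237.1889) = 37.7640.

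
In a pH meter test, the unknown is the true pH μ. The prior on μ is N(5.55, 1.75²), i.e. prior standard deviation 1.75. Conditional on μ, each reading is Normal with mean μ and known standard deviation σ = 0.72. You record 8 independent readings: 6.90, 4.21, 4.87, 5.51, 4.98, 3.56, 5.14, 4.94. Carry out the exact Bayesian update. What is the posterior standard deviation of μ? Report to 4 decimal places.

For Normal data with known variance σ², a Normal(μ₀, σ₀²) prior on μ is conjugate. Posterior precision = 1/σ₀² + n/σ²; posterior mean is the precision-weighted average of μ₀ and x̄.
σ₀² = 1.75² = 3.0625, σ² = 0.72² = 0.5184; σ² + n·σ₀² = 0.5184 + 8·3.0625 = 25.0184.
Posterior precision = 1/σ₀² + n/σ² = 1/3.0625 + 8/0.5184 = (σ² + n·σ₀²)/(σ₀²σ²) = 25.0184/(3.0625·0.5184); posterior variance σₙ² = σ₀²σ²/(σ² + n·σ₀²) = 3.0625·0.5184/25.0184 = 0.063457.
Posterior SD = √σₙ² = √(3.0625·0.5184/25.0184) = 0.2519.

0.2519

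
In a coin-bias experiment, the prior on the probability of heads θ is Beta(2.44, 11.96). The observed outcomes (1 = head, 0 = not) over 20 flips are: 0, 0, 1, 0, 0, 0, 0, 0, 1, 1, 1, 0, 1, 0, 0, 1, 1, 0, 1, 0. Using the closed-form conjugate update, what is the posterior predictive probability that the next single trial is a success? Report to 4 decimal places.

The Beta prior is conjugate to a Binomial/Bernoulli likelihood; the update adds successes to α and failures to β.
Posterior: Beta(α+k, β+n−k) = Beta(2.44+8, 11.96+12) = Beta(10.44, 23.96).
For a single future Bernoulli trial, P(success | data) = α/(α+β) = 0.3035.

0.3035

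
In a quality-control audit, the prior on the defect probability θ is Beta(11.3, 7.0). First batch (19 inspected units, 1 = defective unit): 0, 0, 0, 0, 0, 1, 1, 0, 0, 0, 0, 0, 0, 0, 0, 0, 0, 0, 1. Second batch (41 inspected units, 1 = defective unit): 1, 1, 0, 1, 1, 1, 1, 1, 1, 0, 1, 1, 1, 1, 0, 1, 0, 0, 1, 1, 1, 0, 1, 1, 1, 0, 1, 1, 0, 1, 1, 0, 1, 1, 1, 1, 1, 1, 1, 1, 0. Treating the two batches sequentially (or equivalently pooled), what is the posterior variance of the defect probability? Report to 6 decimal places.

0.003075

The Beta prior is conjugate to a Binomial/Bernoulli likelihood; the update adds successes to α and failures to β.
After batch 1: Beta(11.3+3, 7.0+16) = Beta(14.3, 23.0).
After batch 2: Beta(14.3+31, 23.0+10) = Beta(45.3, 33.0).
Var = αβ/((α+β)²(α+β+1)) = 45.3·33.0/(78.3²·79.3) = 0.003075.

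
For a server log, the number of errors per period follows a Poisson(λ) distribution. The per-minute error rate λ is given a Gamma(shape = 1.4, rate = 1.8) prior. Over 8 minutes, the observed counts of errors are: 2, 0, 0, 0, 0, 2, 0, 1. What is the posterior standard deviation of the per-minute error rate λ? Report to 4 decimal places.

With a Gamma(shape α, rate β) prior, the Poisson likelihood is conjugate: the posterior is Gamma(α + ΣXᵢ, β + n).
Sum of counts S = 5 over n = 8 minutes.
Posterior: Gamma(α+S, β+n) = Gamma(1.4+5, 1.8+8) = Gamma(6.4, 9.8).
SD = √α/β = √6.4/9.8 = 0.2581.

0.2581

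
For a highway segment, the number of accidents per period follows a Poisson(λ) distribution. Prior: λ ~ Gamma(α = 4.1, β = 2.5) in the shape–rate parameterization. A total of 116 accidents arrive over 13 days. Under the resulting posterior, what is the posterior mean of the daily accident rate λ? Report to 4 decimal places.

With a Gamma(shape α, rate β) prior, the Poisson likelihood is conjugate: the posterior is Gamma(α + ΣXᵢ, β + n).
Posterior: Gamma(α+S, β+n) = Gamma(4.1+116, 2.5+13) = Gamma(120.1, 15.5).
Posterior mean = α/β = 120.1/15.5 = 7.7484.

7.7484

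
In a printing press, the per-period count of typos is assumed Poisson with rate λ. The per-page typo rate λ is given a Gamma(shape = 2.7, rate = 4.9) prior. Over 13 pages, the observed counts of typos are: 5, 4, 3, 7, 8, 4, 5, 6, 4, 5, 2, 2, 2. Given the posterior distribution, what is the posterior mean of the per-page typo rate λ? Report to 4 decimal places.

With a Gamma(shape α, rate β) prior, the Poisson likelihood is conjugate: the posterior is Gamma(α + ΣXᵢ, β + n).
Sum of counts S = 57 over n = 13 pages.
Posterior: Gamma(α+S, β+n) = Gamma(2.7+57, 4.9+13) = Gamma(59.7, 17.9).
Posterior mean = α/β = 59.7/17.9 = 3.3352.

3.3352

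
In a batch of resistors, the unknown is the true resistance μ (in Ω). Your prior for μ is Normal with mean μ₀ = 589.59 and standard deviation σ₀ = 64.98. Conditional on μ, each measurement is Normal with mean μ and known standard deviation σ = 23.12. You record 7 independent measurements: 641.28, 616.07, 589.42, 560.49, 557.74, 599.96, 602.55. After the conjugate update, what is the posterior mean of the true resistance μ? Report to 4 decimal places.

For Normal data with known variance σ², a Normal(μ₀, σ₀²) prior on μ is conjugate. Posterior precision = 1/σ₀² + n/σ²; posterior mean is the precision-weighted average of μ₀ and x̄.
Σxᵢ = 641.28 + 616.07 + 589.42 + 560.49 + 557.74 + 599.96 + 602.55 = 4167.51, so n·x̄ = 4167.51.
σ₀² = 64.98² = 4222.4004, σ² = 23.12² = 534.5344; σ² + n·σ₀² = 534.5344 + 7·4222.4004 = 30091.3372.
Posterior mean = (μ₀/σ₀² + n·x̄/σ²)/(1/σ₀² + n/σ²) = (σ²·μ₀ + σ₀²·n·x̄)/(σ² + n·σ₀²) = (534.5344·589.59 + 4222.4004·4167.51)/30091.3372 = 17912052.0279/30091.3372 = 595.2561.

595.2561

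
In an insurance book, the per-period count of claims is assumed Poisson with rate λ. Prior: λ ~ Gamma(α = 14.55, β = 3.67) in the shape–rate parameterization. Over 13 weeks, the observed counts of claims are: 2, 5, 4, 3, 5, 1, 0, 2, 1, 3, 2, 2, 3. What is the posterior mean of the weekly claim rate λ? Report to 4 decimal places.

2.8524

With a Gamma(shape α, rate β) prior, the Poisson likelihood is conjugate: the posterior is Gamma(α + ΣXᵢ, β + n).
Sum of counts S = 33 over n = 13 weeks.
Posterior: Gamma(α+S, β+n) = Gamma(14.55+33, 3.67+13) = Gamma(47.55, 16.67).
Posterior mean = α/β = 47.55/16.67 = 2.8524.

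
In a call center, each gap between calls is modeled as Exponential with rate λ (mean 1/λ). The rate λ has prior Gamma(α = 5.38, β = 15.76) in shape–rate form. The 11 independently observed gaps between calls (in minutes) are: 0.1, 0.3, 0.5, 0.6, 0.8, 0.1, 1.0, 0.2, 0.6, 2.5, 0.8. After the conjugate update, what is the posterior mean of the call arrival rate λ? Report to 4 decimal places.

With a Gamma(shape α, rate β) prior on the exponential rate λ, the posterior after n observations with total T = Σxᵢ is Gamma(α+n, β+T).
Sum of observations T = 7.5 minutes; n = 11.
Posterior: Gamma(5.38+11, 15.76+7.5) = Gamma(16.38, 23.26).
Posterior mean of λ = α/β = 16.38/23.26 = 0.7042.

0.7042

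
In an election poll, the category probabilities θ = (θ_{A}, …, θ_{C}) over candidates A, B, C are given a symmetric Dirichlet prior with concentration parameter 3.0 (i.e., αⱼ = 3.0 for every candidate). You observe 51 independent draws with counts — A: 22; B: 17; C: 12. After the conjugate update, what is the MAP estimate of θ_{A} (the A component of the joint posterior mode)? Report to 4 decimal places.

The Dirichlet prior is conjugate to the Multinomial likelihood: each posterior αⱼ = prior αⱼ + observed count nⱼ.
Posterior concentration: (25.0, 20.0, 15.0), total = 60.0.
Joint mode component: (α_{A}−1)/(Σα−K) = 24.0/57.0 = 0.4211.

0.4211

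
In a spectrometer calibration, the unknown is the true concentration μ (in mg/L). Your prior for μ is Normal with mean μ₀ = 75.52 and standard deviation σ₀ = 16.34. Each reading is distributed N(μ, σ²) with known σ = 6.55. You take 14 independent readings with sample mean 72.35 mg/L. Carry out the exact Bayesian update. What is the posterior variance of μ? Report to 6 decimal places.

For Normal data with known variance σ², a Normal(μ₀, σ₀²) prior on μ is conjugate. Posterior precision = 1/σ₀² + n/σ²; posterior mean is the precision-weighted average of μ₀ and x̄.
σ₀² = 16.34² = 266.9956, σ² = 6.55² = 42.9025; σ² + n·σ₀² = 42.9025 + 14·266.9956 = 3780.8409.
Posterior precision = 1/σ₀² + n/σ² = 1/266.9956 + 14/42.9025 = (σ² + n·σ₀²)/(σ₀²σ²) = 3780.8409/(266.9956·42.9025); posterior variance σₙ² = σ₀²σ²/(σ² + n·σ₀²) = 266.9956·42.9025/3780.8409 = 3.029691.

3.029691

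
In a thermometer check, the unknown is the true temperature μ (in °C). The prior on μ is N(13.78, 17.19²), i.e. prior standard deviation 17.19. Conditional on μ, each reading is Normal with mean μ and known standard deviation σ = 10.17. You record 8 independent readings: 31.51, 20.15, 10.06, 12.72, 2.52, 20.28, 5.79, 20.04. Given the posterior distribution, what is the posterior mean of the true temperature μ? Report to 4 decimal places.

15.3165

For Normal data with known variance σ², a Normal(μ₀, σ₀²) prior on μ is conjugate. Posterior precision = 1/σ₀² + n/σ²; posterior mean is the precision-weighted average of μ₀ and x̄.
Σxᵢ = 31.51 + 20.15 + 10.06 + 12.72 + 2.52 + 20.28 + 5.79 + 20.04 = 123.07, so n·x̄ = 123.07.
σ₀² = 17.19² = 295.4961, σ² = 10.17² = 103.4289; σ² + n·σ₀² = 103.4289 + 8·295.4961 = 2467.3977.
Posterior mean = (μ₀/σ₀² + n·x̄/σ²)/(1/σ₀² + n/σ²) = (σ²·μ₀ + σ₀²·n·x̄)/(σ² + n·σ₀²) = (103.4289·13.78 + 295.4961·123.07)/2467.3977 = 37791.955269/2467.3977 = 15.3165.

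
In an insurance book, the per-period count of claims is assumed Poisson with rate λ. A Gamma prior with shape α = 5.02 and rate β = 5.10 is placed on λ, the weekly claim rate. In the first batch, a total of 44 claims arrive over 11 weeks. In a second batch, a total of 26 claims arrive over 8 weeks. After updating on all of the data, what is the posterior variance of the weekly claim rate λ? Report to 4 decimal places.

0.1292

With a Gamma(shape α, rate β) prior, the Poisson likelihood is conjugate: the posterior is Gamma(α + ΣXᵢ, β + n).
After batch 1: Gamma(α+S, β+n) = Gamma(5.02+44, 5.10+11) = Gamma(49.02, 16.10).
After batch 2: Gamma(α+S, β+n) = Gamma(49.02+26, 16.10+8) = Gamma(75.02, 24.10).
Var = α/β² = 75.02/24.10² = 0.1292.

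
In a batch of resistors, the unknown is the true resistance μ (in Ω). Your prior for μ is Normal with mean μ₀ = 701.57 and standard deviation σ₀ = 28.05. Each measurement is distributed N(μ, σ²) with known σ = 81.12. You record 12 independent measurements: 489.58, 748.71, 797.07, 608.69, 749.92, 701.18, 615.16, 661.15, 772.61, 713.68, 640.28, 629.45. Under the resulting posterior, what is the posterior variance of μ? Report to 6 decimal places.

323.148839

For Normal data with known variance σ², a Normal(μ₀, σ₀²) prior on μ is conjugate. Posterior precision = 1/σ₀² + n/σ²; posterior mean is the precision-weighted average of μ₀ and x̄.
σ₀² = 28.05² = 786.8025, σ² = 81.12² = 6580.4544; σ² + n·σ₀² = 6580.4544 + 12·786.8025 = 16022.0844.
Posterior precision = 1/σ₀² + n/σ² = 1/786.8025 + 12/6580.4544 = (σ² + n·σ₀²)/(σ₀²σ²) = 16022.0844/(786.8025·6580.4544); posterior variance σₙ² = σ₀²σ²/(σ² + n·σ₀²) = 786.8025·6580.4544/16022.0844 = 323.148839.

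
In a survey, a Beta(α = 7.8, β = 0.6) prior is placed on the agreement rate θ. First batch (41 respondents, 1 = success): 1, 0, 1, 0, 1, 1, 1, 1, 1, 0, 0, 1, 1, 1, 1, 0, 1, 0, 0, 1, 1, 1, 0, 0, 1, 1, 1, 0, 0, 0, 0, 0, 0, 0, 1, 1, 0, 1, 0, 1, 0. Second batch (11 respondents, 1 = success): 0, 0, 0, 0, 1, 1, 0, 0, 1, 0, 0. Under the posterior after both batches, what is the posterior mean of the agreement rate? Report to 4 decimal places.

The Beta prior is conjugate to a Binomial/Bernoulli likelihood; the update adds successes to α and failures to β.
After batch 1: Beta(7.8+22, 0.6+19) = Beta(29.8, 19.6).
After batch 2: Beta(29.8+3, 19.6+8) = Beta(32.8, 27.6).
Posterior mean = α/(α+β) = 32.8/60.4 = 0.5430.

0.5430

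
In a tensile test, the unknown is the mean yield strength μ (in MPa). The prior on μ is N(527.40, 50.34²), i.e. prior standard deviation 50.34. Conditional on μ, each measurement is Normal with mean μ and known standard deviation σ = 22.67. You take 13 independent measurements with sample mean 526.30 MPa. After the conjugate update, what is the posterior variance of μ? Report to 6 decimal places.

38.925739

For Normal data with known variance σ², a Normal(μ₀, σ₀²) prior on μ is conjugate. Posterior precision = 1/σ₀² + n/σ²; posterior mean is the precision-weighted average of μ₀ and x̄.
σ₀² = 50.34² = 2534.1156, σ² = 22.67² = 513.9289; σ² + n·σ₀² = 513.9289 + 13·2534.1156 = 33457.4317.
Posterior precision = 1/σ₀² + n/σ² = 1/2534.1156 + 13/513.9289 = (σ² + n·σ₀²)/(σ₀²σ²) = 33457.4317/(2534.1156·513.9289); posterior variance σₙ² = σ₀²σ²/(σ² + n·σ₀²) = 2534.1156·513.9289/33457.4317 = 38.925739.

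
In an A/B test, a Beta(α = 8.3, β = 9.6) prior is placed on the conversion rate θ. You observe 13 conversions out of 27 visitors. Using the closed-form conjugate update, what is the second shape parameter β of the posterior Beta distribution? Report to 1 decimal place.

23.6

The Beta prior is conjugate to a Binomial/Bernoulli likelihood; the update adds successes to α and failures to β.
Posterior: Beta(α+k, β+n−k) = Beta(8.3+13, 9.6+14) = Beta(21.3, 23.6).
Posterior β = 23.6.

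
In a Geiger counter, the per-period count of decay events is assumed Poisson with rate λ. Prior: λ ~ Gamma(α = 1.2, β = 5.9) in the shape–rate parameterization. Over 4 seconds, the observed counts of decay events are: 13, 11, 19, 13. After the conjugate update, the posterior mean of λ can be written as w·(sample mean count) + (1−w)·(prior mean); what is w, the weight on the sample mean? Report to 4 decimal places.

0.4040

With a Gamma(shape α, rate β) prior, the Poisson likelihood is conjugate: the posterior is Gamma(α + ΣXᵢ, β + n).
Posterior mean = (α₀+S)/(β₀+n) = [n/(β₀+n)]·(S/n) + [β₀/(β₀+n)]·(α₀/β₀), so only n and β₀ enter the weight.
Weight on data w = n/(β₀+n) = 4/(5.9+4) = 4/9.9 = 0.4040.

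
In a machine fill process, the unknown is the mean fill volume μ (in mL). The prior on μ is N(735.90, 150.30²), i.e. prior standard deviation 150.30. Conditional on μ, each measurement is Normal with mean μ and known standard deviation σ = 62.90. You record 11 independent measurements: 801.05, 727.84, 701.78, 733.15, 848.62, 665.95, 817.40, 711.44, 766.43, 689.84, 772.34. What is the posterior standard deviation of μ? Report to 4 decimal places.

18.8159

For Normal data with known variance σ², a Normal(μ₀, σ₀²) prior on μ is conjugate. Posterior precision = 1/σ₀² + n/σ²; posterior mean is the precision-weighted average of μ₀ and x̄.
σ₀² = 150.30² = 22590.09, σ² = 62.90² = 3956.41; σ² + n·σ₀² = 3956.41 + 11·22590.09 = 252447.4.
Posterior precision = 1/σ₀² + n/σ² = 1/22590.09 + 11/3956.41 = (σ² + n·σ₀²)/(σ₀²σ²) = 252447.4/(22590.09·3956.41); posterior variance σₙ² = σ₀²σ²/(σ² + n·σ₀²) = 22590.09·3956.41/252447.4 = 354.036754.
Posterior SD = √σₙ² = √(22590.09·3956.41/252447.4) = 18.8159.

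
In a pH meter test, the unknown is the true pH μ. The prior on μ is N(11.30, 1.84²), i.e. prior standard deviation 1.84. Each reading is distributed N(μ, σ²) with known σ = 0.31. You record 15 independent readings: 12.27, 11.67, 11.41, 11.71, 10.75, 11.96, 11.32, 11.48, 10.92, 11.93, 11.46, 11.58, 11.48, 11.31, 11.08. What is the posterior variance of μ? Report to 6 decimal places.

0.006395

For Normal data with known variance σ², a Normal(μ₀, σ₀²) prior on μ is conjugate. Posterior precision = 1/σ₀² + n/σ²; posterior mean is the precision-weighted average of μ₀ and x̄.
σ₀² = 1.84² = 3.3856, σ² = 0.31² = 0.0961; σ² + n·σ₀² = 0.0961 + 15·3.3856 = 50.8801.
Posterior precision = 1/σ₀² + n/σ² = 1/3.3856 + 15/0.0961 = (σ² + n·σ₀²)/(σ₀²σ²) = 50.8801/(3.3856·0.0961); posterior variance σₙ² = σ₀²σ²/(σ² + n·σ₀²) = 3.3856·0.0961/50.8801 = 0.006395.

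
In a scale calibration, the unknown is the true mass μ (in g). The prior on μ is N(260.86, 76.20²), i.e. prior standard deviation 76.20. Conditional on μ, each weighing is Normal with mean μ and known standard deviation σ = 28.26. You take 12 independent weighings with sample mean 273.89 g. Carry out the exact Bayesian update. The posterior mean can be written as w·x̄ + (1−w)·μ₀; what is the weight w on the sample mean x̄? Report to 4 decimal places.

For Normal data with known variance σ², a Normal(μ₀, σ₀²) prior on μ is conjugate. Posterior precision = 1/σ₀² + n/σ²; posterior mean is the precision-weighted average of μ₀ and x̄.
σ₀² = 76.20² = 5806.44, σ² = 28.26² = 798.6276. Prior precision 1/σ₀² = 1/5806.44; data precision n/σ² = 12/798.6276.
w = (n/σ²)/(1/σ₀² + n/σ²) = n·σ₀²/(σ² + n·σ₀²) = 12·5806.44/(798.6276 + 12·5806.44) = 69677.28/70475.9076 = 0.9887.

0.9887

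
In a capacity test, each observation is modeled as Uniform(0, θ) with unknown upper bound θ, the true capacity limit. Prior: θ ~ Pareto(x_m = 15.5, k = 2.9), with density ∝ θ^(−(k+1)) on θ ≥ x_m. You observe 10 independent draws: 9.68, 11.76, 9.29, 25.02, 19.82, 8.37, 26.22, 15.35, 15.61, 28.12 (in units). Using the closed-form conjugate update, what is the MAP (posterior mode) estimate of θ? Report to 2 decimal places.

A Pareto(scale x_m, shape k) prior on the upper bound θ of Uniform(0, θ) is conjugate: posterior is Pareto(max(x_m, max xᵢ), k + n).
Sample maximum = 28.12; prior scale x_m = 15.5 → posterior scale = max = 28.12.
Posterior shape = 2.9 + 10 = 12.9.
The Pareto density is decreasing on [x_m, ∞), so the mode is x_m = 28.12.

28.12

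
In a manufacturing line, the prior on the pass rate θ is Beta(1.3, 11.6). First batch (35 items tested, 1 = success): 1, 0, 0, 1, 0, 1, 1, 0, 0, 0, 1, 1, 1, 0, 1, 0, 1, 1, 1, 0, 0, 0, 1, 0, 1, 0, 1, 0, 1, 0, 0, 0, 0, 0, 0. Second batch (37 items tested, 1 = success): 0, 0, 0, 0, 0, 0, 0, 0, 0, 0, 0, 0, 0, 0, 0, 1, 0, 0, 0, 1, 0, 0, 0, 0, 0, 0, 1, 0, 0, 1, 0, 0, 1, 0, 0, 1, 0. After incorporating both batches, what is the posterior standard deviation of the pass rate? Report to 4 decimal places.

0.0475

The Beta prior is conjugate to a Binomial/Bernoulli likelihood; the update adds successes to α and failures to β.
After batch 1: Beta(1.3+15, 11.6+20) = Beta(16.3, 31.6).
After batch 2: Beta(16.3+6, 31.6+31) = Beta(22.3, 62.6).
Var = αβ/((α+β)²(α+β+1)) = 22.3·62.6/(84.9²·85.9) = 0.00225461; SD = √0.00225461 = 0.0475.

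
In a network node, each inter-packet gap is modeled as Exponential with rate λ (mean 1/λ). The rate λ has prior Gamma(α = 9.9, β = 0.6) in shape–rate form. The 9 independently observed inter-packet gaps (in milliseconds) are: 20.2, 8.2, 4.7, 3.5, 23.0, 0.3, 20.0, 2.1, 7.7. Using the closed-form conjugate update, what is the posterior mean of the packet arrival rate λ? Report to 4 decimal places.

With a Gamma(shape α, rate β) prior on the exponential rate λ, the posterior after n observations with total T = Σxᵢ is Gamma(α+n, β+T).
Sum of observations T = 89.7 milliseconds; n = 9.
Posterior: Gamma(9.9+9, 0.6+89.7) = Gamma(18.9, 90.3).
Posterior mean of λ = α/β = 18.9/90.3 = 0.2093.

0.2093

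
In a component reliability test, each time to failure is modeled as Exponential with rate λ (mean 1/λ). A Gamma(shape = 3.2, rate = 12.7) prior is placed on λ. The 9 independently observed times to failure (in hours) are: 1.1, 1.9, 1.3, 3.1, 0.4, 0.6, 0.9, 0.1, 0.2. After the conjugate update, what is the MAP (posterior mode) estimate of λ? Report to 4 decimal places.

With a Gamma(shape α, rate β) prior on the exponential rate λ, the posterior after n observations with total T = Σxᵢ is Gamma(α+n, β+T).
Sum of observations T = 9.6 hours; n = 9.
Posterior: Gamma(3.2+9, 12.7+9.6) = Gamma(12.2, 22.3).
Mode = (α−1)/β = 0.5022.

0.5022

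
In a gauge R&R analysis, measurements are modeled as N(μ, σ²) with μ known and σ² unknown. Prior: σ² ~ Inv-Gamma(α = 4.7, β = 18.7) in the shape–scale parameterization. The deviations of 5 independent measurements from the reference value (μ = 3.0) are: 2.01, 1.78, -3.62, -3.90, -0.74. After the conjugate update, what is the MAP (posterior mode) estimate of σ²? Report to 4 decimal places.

4.4799

With known mean μ and an Inverse-Gamma(α, β) prior on σ², the Normal likelihood is conjugate: posterior is Inv-Gamma(α + n/2, β + Σ(xᵢ−μ)²/2).
Σ(xᵢ−μ)² = (2.01)² + (1.78)² + (-3.62)² + (-3.90)² + (-0.74)² = 36.0705.
Posterior: Inv-Gamma(4.7 + 5/2, 18.7 + 36.0705/2) = Inv-Gamma(7.20, 36.73525).
Mode = β/(α+1) = 36.73525/8.20 = 4.4799.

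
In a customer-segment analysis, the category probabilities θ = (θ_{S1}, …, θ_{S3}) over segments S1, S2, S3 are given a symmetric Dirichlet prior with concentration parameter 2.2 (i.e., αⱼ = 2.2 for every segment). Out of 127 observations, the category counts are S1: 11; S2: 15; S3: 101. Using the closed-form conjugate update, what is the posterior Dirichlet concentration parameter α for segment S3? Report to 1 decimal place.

103.2

The Dirichlet prior is conjugate to the Multinomial likelihood: each posterior αⱼ = prior αⱼ + observed count nⱼ.
Posterior concentration: (13.2, 17.2, 103.2), total = 133.6.
α_{S3} = 2.2 + 101 = 103.2.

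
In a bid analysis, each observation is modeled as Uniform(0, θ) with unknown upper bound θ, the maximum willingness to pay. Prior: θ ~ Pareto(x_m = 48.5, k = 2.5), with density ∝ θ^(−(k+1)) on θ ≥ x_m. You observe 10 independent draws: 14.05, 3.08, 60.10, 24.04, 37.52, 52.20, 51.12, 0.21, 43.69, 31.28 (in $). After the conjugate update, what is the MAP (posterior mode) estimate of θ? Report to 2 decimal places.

A Pareto(scale x_m, shape k) prior on the upper bound θ of Uniform(0, θ) is conjugate: posterior is Pareto(max(x_m, max xᵢ), k + n).
Sample maximum = 60.10; prior scale x_m = 48.5 → posterior scale = max = 60.10.
Posterior shape = 2.5 + 10 = 12.5.
The Pareto density is decreasing on [x_m, ∞), so the mode is x_m = 60.10.

60.10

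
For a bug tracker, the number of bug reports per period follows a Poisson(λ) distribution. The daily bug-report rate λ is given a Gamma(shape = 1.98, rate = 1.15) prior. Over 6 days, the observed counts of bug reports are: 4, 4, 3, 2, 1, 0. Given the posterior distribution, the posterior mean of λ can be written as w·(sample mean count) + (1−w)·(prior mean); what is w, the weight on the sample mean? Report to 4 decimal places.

With a Gamma(shape α, rate β) prior, the Poisson likelihood is conjugate: the posterior is Gamma(α + ΣXᵢ, β + n).
Posterior mean = (α₀+S)/(β₀+n) = [n/(β₀+n)]·(S/n) + [β₀/(β₀+n)]·(α₀/β₀), so only n and β₀ enter the weight.
Weight on data w = n/(β₀+n) = 6/(1.15+6) = 6/7.15 = 0.8392.

0.8392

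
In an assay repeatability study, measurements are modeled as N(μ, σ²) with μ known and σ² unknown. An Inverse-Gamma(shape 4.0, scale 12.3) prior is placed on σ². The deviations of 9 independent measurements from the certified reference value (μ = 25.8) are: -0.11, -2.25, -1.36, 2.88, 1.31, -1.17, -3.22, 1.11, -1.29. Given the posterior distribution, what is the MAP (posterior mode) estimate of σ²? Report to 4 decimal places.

2.9562

With known mean μ and an Inverse-Gamma(α, β) prior on σ², the Normal likelihood is conjugate: posterior is Inv-Gamma(α + n/2, β + Σ(xᵢ−μ)²/2).
Σ(xᵢ−μ)² = (-0.11)² + (-2.25)² + (-1.36)² + (2.88)² + (1.31)² + (-1.17)² + (-3.22)² + (1.11)² + (-1.29)² = 31.5682.
Posterior: Inv-Gamma(4.0 + 9/2, 12.3 + 31.5682/2) = Inv-Gamma(8.50, 28.08410).
Mode = β/(α+1) = 28.08410/9.50 = 2.9562.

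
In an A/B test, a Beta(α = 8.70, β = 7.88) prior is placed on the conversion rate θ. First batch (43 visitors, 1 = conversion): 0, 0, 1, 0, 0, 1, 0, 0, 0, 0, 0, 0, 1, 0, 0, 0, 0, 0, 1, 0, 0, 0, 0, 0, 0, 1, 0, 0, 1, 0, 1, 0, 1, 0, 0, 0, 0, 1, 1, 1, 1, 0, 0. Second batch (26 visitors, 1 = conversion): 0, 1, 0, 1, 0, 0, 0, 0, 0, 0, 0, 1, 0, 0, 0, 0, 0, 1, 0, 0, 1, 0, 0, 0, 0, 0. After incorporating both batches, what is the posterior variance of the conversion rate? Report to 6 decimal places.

0.002427

The Beta prior is conjugate to a Binomial/Bernoulli likelihood; the update adds successes to α and failures to β.
After batch 1: Beta(8.70+12, 7.88+31) = Beta(20.70, 38.88).
After batch 2: Beta(20.70+5, 38.88+21) = Beta(25.70, 59.88).
Var = αβ/((α+β)²(α+β+1)) = 25.70·59.88/(85.58²·86.58) = 0.002427.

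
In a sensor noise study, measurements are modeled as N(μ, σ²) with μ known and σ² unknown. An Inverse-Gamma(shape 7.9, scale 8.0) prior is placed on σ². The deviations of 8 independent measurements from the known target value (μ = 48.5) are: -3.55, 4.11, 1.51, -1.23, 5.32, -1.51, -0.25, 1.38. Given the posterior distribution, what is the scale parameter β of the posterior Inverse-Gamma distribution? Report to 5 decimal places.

40.91850

With known mean μ and an Inverse-Gamma(α, β) prior on σ², the Normal likelihood is conjugate: posterior is Inv-Gamma(α + n/2, β + Σ(xᵢ−μ)²/2).
Σ(xᵢ−μ)² = (-3.55)² + (4.11)² + (1.51)² + (-1.23)² + (5.32)² + (-1.51)² + (-0.25)² + (1.38)² = 65.8370.
Posterior: Inv-Gamma(7.9 + 8/2, 8.0 + 65.8370/2) = Inv-Gamma(11.90, 40.91850).
Posterior β = 40.91850.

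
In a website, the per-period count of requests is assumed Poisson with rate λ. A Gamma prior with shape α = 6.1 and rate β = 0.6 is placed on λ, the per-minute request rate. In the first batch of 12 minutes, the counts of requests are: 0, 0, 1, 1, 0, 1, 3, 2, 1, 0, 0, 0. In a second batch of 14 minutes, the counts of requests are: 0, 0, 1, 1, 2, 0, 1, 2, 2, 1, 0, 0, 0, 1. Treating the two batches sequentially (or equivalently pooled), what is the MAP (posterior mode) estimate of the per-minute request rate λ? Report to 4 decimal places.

0.9436

With a Gamma(shape α, rate β) prior, the Poisson likelihood is conjugate: the posterior is Gamma(α + ΣXᵢ, β + n).
Batch 1: sum of counts S = 9 over n = 12 minutes.
After batch 1: Gamma(α+S, β+n) = Gamma(6.1+9, 0.6+12) = Gamma(15.1, 12.6).
Batch 2: sum of counts S = 11 over n = 14 minutes.
After batch 2: Gamma(α+S, β+n) = Gamma(15.1+11, 12.6+14) = Gamma(26.1, 26.6).
Mode of Gamma(α,β) for α≥1 is (α−1)/β = 25.1/26.6 = 0.9436.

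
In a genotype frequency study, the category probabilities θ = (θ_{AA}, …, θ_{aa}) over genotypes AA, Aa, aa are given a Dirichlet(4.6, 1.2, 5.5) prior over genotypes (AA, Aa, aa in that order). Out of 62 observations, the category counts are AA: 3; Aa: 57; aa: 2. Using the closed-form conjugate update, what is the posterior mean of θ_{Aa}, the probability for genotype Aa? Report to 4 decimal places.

0.7940

The Dirichlet prior is conjugate to the Multinomial likelihood: each posterior αⱼ = prior αⱼ + observed count nⱼ.
Posterior concentration: (7.6, 58.2, 7.5), total = 73.3.
E[θ_{Aa}|data] = α_{Aa}/Σα = 58.2/73.3 = 0.7940.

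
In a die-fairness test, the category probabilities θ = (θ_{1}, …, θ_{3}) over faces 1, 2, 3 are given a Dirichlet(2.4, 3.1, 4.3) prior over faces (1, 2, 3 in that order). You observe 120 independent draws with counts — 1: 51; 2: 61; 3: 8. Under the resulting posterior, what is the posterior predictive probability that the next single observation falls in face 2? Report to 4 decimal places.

The Dirichlet prior is conjugate to the Multinomial likelihood: each posterior αⱼ = prior αⱼ + observed count nⱼ.
Posterior concentration: (53.4, 64.1, 12.3), total = 129.8.
P(next = 2 | data) = α_{2}/Σα = 0.4938.

0.4938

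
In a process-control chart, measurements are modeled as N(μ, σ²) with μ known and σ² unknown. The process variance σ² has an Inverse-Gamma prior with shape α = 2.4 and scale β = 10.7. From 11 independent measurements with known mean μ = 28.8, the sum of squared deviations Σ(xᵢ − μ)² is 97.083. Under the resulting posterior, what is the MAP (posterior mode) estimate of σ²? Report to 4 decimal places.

With known mean μ and an Inverse-Gamma(α, β) prior on σ², the Normal likelihood is conjugate: posterior is Inv-Gamma(α + n/2, β + Σ(xᵢ−μ)²/2).
Posterior: Inv-Gamma(2.4 + 11/2, 10.7 + 97.083/2) = Inv-Gamma(7.90, 59.2415).
Mode = β/(α+1) = 59.2415/8.90 = 6.6563.

6.6563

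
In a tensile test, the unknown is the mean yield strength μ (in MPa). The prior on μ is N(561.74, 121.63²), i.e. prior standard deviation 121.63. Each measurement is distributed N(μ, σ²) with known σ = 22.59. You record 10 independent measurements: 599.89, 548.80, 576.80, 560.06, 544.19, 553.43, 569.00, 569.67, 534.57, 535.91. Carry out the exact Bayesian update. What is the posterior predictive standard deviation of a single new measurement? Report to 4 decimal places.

23.6889

For Normal data with known variance σ², a Normal(μ₀, σ₀²) prior on μ is conjugate. Posterior precision = 1/σ₀² + n/σ²; posterior mean is the precision-weighted average of μ₀ and x̄.
σ₀² = 121.63² = 14793.8569, σ² = 22.59² = 510.3081; σ² + n·σ₀² = 510.3081 + 10·14793.8569 = 148448.8771.
Posterior precision = 1/σ₀² + n/σ² = 1/14793.8569 + 10/510.3081 = (σ² + n·σ₀²)/(σ₀²σ²) = 148448.8771/(14793.8569·510.3081); posterior variance σₙ² = σ₀²σ²/(σ² + n·σ₀²) = 14793.8569·510.3081/148448.8771 = 50.855386.
Predictive variance for one new observation = σₙ² + σ² = 14793.8569·510.3081/148448.8771 + 510.3081 = σ²·(σ₀² + 148448.8771)/148448.8771 = 510.3081·163242.734/148448.8771 = 561.163486; SD = √(510.3081·163242.734/148448.8771) = 23.6889.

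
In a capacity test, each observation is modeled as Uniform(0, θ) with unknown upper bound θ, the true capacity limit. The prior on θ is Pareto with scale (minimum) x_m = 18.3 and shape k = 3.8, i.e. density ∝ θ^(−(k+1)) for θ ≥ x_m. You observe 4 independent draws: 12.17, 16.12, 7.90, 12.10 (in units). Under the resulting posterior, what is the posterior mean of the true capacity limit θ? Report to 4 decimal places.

20.9912

A Pareto(scale x_m, shape k) prior on the upper bound θ of Uniform(0, θ) is conjugate: posterior is Pareto(max(x_m, max xᵢ), k + n).
Sample maximum = 16.12; prior scale x_m = 18.3 → posterior scale = max = 18.30.
Posterior shape = 3.8 + 4 = 7.8.
E[θ|data] = k·x_m/(k−1) = 7.8·18.30/6.8 = 20.9912.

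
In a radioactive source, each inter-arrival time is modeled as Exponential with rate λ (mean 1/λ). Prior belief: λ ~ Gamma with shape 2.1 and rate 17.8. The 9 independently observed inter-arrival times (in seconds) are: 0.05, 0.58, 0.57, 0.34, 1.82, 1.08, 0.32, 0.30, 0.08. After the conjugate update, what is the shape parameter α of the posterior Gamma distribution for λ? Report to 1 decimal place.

11.1

With a Gamma(shape α, rate β) prior on the exponential rate λ, the posterior after n observations with total T = Σxᵢ is Gamma(α+n, β+T).
Sum of observations T = 5.14 seconds; n = 9.
Posterior: Gamma(2.1+9, 17.8+5.14) = Gamma(11.1, 22.94).
Posterior α = 11.1.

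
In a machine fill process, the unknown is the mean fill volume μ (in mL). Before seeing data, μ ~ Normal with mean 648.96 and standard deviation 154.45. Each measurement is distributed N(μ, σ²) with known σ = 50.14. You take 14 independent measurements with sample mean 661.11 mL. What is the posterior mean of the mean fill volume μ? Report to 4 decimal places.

661.0192

For Normal data with known variance σ², a Normal(μ₀, σ₀²) prior on μ is conjugate. Posterior precision = 1/σ₀² + n/σ²; posterior mean is the precision-weighted average of μ₀ and x̄.
n·x̄ = 14·661.11 = 9255.54.
σ₀² = 154.45² = 23854.8025, σ² = 50.14² = 2514.0196; σ² + n·σ₀² = 2514.0196 + 14·23854.8025 = 336481.2546.
Posterior mean = (μ₀/σ₀² + n·x̄/σ²)/(1/σ₀² + n/σ²) = (σ²·μ₀ + σ₀²·n·x̄)/(σ² + n·σ₀²) = (2514.0196·648.96 + 23854.8025·9255.54)/336481.2546 = 222420576.890466/336481.2546 = 661.0192.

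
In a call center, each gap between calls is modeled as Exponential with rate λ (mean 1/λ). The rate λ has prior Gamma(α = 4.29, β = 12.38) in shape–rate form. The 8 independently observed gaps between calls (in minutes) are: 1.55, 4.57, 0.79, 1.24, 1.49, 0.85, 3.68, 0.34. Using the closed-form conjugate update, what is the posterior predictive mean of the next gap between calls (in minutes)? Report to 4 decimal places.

2.3818

With a Gamma(shape α, rate β) prior on the exponential rate λ, the posterior after n observations with total T = Σxᵢ is Gamma(α+n, β+T).
Sum of observations T = 14.51 minutes; n = 8.
Posterior: Gamma(4.29+8, 12.38+14.51) = Gamma(12.29, 26.89).
The predictive distribution for the next observation is Lomax; its mean is β/(α−1) = 26.89/11.29 = 2.3818.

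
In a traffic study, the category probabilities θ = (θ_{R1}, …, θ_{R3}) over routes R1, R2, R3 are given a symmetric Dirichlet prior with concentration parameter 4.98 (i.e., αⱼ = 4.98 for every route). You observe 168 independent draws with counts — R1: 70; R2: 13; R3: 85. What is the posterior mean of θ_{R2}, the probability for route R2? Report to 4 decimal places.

0.0983

The Dirichlet prior is conjugate to the Multinomial likelihood: each posterior αⱼ = prior αⱼ + observed count nⱼ.
Posterior concentration: (74.98, 17.98, 89.98), total = 182.94.
E[θ_{R2}|data] = α_{R2}/Σα = 17.98/182.94 = 0.0983.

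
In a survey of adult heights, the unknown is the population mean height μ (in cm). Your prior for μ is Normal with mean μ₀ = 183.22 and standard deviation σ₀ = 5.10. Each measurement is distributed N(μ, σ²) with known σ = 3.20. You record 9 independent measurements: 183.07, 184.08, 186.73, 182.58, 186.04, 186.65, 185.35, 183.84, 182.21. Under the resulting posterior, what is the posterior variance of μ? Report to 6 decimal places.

For Normal data with known variance σ², a Normal(μ₀, σ₀²) prior on μ is conjugate. Posterior precision = 1/σ₀² + n/σ²; posterior mean is the precision-weighted average of μ₀ and x̄.
σ₀² = 5.10² = 26.01, σ² = 3.20² = 10.24; σ² + n·σ₀² = 10.24 + 9·26.01 = 244.33.
Posterior precision = 1/σ₀² + n/σ² = 1/26.01 + 9/10.24 = (σ² + n·σ₀²)/(σ₀²σ²) = 244.33/(26.01·10.24); posterior variance σₙ² = σ₀²σ²/(σ² + n·σ₀²) = 26.01·10.24/244.33 = 1.090093.

1.090093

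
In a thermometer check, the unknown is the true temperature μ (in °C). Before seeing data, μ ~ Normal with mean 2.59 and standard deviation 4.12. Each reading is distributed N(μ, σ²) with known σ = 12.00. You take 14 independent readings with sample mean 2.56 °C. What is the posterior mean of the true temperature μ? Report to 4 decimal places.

2.5713

For Normal data with known variance σ², a Normal(μ₀, σ₀²) prior on μ is conjugate. Posterior precision = 1/σ₀² + n/σ²; posterior mean is the precision-weighted average of μ₀ and x̄.
n·x̄ = 14·2.56 = 35.84.
σ₀² = 4.12² = 16.9744, σ² = 12.00² = 144; σ² + n·σ₀² = 144 + 14·16.9744 = 381.6416.
Posterior mean = (μ₀/σ₀² + n·x̄/σ²)/(1/σ₀² + n/σ²) = (σ²·μ₀ + σ₀²·n·x̄)/(σ² + n·σ₀²) = (144·2.59 + 16.9744·35.84)/381.6416 = 981.322496/381.6416 = 2.5713.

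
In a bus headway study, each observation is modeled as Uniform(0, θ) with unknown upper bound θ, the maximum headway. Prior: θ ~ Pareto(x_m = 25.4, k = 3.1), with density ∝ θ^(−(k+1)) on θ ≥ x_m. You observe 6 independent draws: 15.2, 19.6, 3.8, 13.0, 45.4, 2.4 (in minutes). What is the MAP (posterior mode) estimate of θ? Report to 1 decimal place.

45.4

A Pareto(scale x_m, shape k) prior on the upper bound θ of Uniform(0, θ) is conjugate: posterior is Pareto(max(x_m, max xᵢ), k + n).
Sample maximum = 45.4; prior scale x_m = 25.4 → posterior scale = max = 45.4.
Posterior shape = 3.1 + 6 = 9.1.
The Pareto density is decreasing on [x_m, ∞), so the mode is x_m = 45.4.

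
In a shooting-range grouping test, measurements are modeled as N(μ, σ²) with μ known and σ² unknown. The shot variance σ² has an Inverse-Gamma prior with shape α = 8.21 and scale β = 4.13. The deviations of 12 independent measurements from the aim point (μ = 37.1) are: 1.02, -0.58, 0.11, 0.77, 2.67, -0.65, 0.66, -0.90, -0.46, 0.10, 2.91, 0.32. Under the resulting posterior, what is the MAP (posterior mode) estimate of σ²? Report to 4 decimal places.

With known mean μ and an Inverse-Gamma(α, β) prior on σ², the Normal likelihood is conjugate: posterior is Inv-Gamma(α + n/2, β + Σ(xᵢ−μ)²/2).
Σ(xᵢ−μ)² = (1.02)² + (-0.58)² + (0.11)² + (0.77)² + (2.67)² + (-0.65)² + (0.66)² + (-0.90)² + (-0.46)² + (0.10)² + (2.91)² + (0.32)² = 19.5709.
Posterior: Inv-Gamma(8.21 + 12/2, 4.13 + 19.5709/2) = Inv-Gamma(14.21, 13.91545).
Mode = β/(α+1) = 13.91545/15.21 = 0.9149.

0.9149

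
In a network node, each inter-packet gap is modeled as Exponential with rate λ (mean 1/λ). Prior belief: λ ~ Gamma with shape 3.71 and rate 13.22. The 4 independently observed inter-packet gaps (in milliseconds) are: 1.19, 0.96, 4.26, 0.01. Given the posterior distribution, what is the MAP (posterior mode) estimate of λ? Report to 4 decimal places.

0.3416

With a Gamma(shape α, rate β) prior on the exponential rate λ, the posterior after n observations with total T = Σxᵢ is Gamma(α+n, β+T).
Sum of observations T = 6.42 milliseconds; n = 4.
Posterior: Gamma(3.71+4, 13.22+6.42) = Gamma(7.71, 19.64).
Mode = (α−1)/β = 0.3416.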